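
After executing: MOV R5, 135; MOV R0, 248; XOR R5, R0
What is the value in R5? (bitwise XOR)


Register state trace:
  MOV R5, 135  → R5 = 135 (0b10000111)
  MOV R0, 248  → R0 = 248 (0b11111000)
  XOR R5, R0  → R5 = 135 XOR 248 = 127 (0b01111111)
Final: R5 = 127

127


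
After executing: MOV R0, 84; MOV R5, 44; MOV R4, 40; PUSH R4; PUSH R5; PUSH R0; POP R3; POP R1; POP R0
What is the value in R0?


Stack trace (top is rightmost):
  MOV R0, 84  → R0 = 84
  MOV R5, 44  → R5 = 44
  MOV R4, 40  → R4 = 40
  PUSH R4  → stack: [40]
  PUSH R5  → stack: [40, 44]
  PUSH R0  → stack: [40, 44, 84]
  POP R3  → R3 = 84, stack: [40, 44]
  POP R1  → R1 = 44, stack: [40]
  POP R0  → R0 = 40, stack: []
Final: R0 = 40

40


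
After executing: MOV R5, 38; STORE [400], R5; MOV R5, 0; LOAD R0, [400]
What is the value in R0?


Register and memory trace:
  MOV R5, 38  → R5 = 38
  STORE [400], R5  → mem[400] = 38
  MOV R5, 0  → R5 = 0
  LOAD R0, [400]  → R0 = mem[400] = 38
Final: R0 = 38

38


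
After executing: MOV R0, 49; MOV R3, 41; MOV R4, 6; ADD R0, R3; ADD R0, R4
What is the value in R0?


Register state trace:
  MOV R0, 49  → R0 = 49
  MOV R3, 41  → R3 = 41
  MOV R4, 6  → R4 = 6
  ADD R0, R3  → R0 = 49 + 41 = 90
  ADD R0, R4  → R0 = 90 + 6 = 96
Final: R0 = 96

96


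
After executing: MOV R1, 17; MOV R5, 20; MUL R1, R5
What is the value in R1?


Register state trace:
  MOV R1, 17  → R1 = 17
  MOV R5, 20  → R5 = 20
  MUL R1, R5  → R1 = 17 * 20 = 340
Final: R1 = 340

340


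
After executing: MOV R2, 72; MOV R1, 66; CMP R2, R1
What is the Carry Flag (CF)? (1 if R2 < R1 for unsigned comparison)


Register state trace:
  MOV R2, 72  → R2 = 72
  MOV R1, 66  → R1 = 66
  CMP R2, R1  → unsigned 72 - 66: no borrow
  72 >= 66, so CF = 0
CF = 0

0


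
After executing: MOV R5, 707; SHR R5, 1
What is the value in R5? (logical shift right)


Register state trace:
  MOV R5, 707  → R5 = 707
  SHR R5, 1  → R5 = 707 >> 1 = 707 // 2^1 = 353
Final: R5 = 353

353


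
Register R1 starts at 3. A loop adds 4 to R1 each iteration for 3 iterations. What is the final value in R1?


Starting value: R1 = 3
  Iter 1: R1 = 3 + 4 = 7
  Iter 2: R1 = 7 + 4 = 11
  Iter 3: R1 = 11 + 4 = 15
Final: R1 = 15

15


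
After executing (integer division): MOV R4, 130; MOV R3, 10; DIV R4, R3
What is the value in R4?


Register state trace:
  MOV R4, 130  → R4 = 130
  MOV R3, 10  → R3 = 10
  DIV R4, R3  → R4 = 130 // 10 = 13
Final: R4 = 13

13


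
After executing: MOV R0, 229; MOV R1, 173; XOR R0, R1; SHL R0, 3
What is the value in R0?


Register state trace:
  MOV R0, 229  → R0 = 229 (0b11100101)
  MOV R1, 173  → R1 = 173 (0b10101101)
  XOR R0, R1  → R0 = 229 XOR 173 = 72 (0b01001000)
  SHL R0, 3  → R0 = 72 << 3 = 576
Final: R0 = 576

576


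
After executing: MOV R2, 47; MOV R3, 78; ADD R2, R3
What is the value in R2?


Register state trace:
  MOV R2, 47  → R2 = 47
  MOV R3, 78  → R3 = 78
  ADD R2, R3  → R2 = 47 + 78 = 125
Final: R2 = 125

125


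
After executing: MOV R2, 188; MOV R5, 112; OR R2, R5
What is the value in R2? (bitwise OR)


Register state trace:
  MOV R2, 188  → R2 = 188 (0b10111100)
  MOV R5, 112  → R5 = 112 (0b01110000)
  OR R2, R5   → R2 = 188 OR 112 = 252 (0b11111100)
Final: R2 = 252

252


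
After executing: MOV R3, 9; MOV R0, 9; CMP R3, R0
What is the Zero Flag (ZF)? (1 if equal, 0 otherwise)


Register state trace:
  MOV R3, 9  → R3 = 9
  MOV R0, 9  → R0 = 9
  CMP R3, R0  → computes 9 - 9 = 0
  Result is zero, so values are equal
ZF = 1

1


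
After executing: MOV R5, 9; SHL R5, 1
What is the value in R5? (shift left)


Register state trace:
  MOV R5, 9  → R5 = 9
  SHL R5, 1  → R5 = 9 << 1 = 9 * 2^1 = 18
Final: R5 = 18

18


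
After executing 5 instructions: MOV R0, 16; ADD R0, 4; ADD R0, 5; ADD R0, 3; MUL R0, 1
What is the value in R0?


Register state trace:
  MOV R0, 16  → R0 = 16
  ADD R0, 4  → R0 = 16 + 4 = 20
  ADD R0, 5  → R0 = 20 + 5 = 25
  ADD R0, 3  → R0 = 25 + 3 = 28
  MUL R0, 1  → R0 = 28 * 1 = 28
Final: R0 = 28

28


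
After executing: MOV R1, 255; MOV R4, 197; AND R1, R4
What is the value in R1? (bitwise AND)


Register state trace:
  MOV R1, 255  → R1 = 255 (0b11111111)
  MOV R4, 197  → R4 = 197 (0b11000101)
  AND R1, R4  → R1 = 255 AND 197 = 197 (0b11000101)
Final: R1 = 197

197


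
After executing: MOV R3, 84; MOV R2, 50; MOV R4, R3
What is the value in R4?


Register state trace:
  MOV R3, 84  → R3 = 84
  MOV R2, 50  → R2 = 50
  MOV R4, R3  → R4 = 84
Final: R4 = 84

84


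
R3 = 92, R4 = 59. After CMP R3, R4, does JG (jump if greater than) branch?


Trace:
  R3 = 92, R4 = 59
  CMP R3, R4  → compares 92 vs 59
  JG checks: is 92 greater than 59?
  92 > 59, so condition is true
Branch taken: Yes

Yes


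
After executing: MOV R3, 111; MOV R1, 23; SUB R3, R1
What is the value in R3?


Register state trace:
  MOV R3, 111  → R3 = 111
  MOV R1, 23  → R1 = 23
  SUB R3, R1  → R3 = 111 - 23 = 88
Final: R3 = 88

88


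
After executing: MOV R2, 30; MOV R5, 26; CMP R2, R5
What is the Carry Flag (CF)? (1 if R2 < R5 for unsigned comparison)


Register state trace:
  MOV R2, 30  → R2 = 30
  MOV R5, 26  → R5 = 26
  CMP R2, R5  → unsigned 30 - 26: no borrow
  30 >= 26, so CF = 0
CF = 0

0


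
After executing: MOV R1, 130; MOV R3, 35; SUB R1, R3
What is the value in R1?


Register state trace:
  MOV R1, 130  → R1 = 130
  MOV R3, 35  → R3 = 35
  SUB R1, R3  → R1 = 130 - 35 = 95
Final: R1 = 95

95


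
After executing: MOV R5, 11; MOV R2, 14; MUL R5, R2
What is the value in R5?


Register state trace:
  MOV R5, 11  → R5 = 11
  MOV R2, 14  → R2 = 14
  MUL R5, R2  → R5 = 11 * 14 = 154
Final: R5 = 154

154


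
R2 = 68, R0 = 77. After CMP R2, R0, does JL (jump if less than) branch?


Trace:
  R2 = 68, R0 = 77
  CMP R2, R0  → compares 68 vs 77
  JL checks: is 68 less than 77?
  68 < 77, so condition is true
Branch taken: Yes

Yes


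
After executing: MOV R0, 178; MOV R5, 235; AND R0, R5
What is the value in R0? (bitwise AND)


Register state trace:
  MOV R0, 178  → R0 = 178 (0b10110010)
  MOV R5, 235  → R5 = 235 (0b11101011)
  AND R0, R5  → R0 = 178 AND 235 = 162 (0b10100010)
Final: R0 = 162

162


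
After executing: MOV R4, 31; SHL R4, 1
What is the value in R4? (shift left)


Register state trace:
  MOV R4, 31  → R4 = 31
  SHL R4, 1  → R4 = 31 << 1 = 31 * 2^1 = 62
Final: R4 = 62

62


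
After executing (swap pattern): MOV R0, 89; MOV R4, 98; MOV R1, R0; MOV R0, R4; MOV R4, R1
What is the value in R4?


Register state trace (swap pattern):
  MOV R0, 89  → R0 = 89
  MOV R4, 98  → R4 = 98
  MOV R1, R0  → R1 = 89  (save R0)
  MOV R0, R4  → R0 = 98  (R0 gets R4's value)
  MOV R4, R1  → R4 = 89  (R4 gets saved value)
Final: R4 = 89

89


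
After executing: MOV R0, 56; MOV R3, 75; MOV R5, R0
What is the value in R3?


Register state trace:
  MOV R0, 56  → R0 = 56
  MOV R3, 75  → R3 = 75
  MOV R5, R0  → R5 = 56
Final: R3 = 75

75


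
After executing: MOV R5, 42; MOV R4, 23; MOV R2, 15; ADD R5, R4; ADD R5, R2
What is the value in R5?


Register state trace:
  MOV R5, 42  → R5 = 42
  MOV R4, 23  → R4 = 23
  MOV R2, 15  → R2 = 15
  ADD R5, R4  → R5 = 42 + 23 = 65
  ADD R5, R2  → R5 = 65 + 15 = 80
Final: R5 = 80

80


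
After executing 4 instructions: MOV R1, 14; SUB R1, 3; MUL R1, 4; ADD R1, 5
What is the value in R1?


Register state trace:
  MOV R1, 14  → R1 = 14
  SUB R1, 3  → R1 = 14 - 3 = 11
  MUL R1, 4  → R1 = 11 * 4 = 44
  ADD R1, 5  → R1 = 44 + 5 = 49
Final: R1 = 49

49


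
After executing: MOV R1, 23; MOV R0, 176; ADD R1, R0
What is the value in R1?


Register state trace:
  MOV R1, 23  → R1 = 23
  MOV R0, 176  → R0 = 176
  ADD R1, R0  → R1 = 23 + 176 = 199
Final: R1 = 199

199


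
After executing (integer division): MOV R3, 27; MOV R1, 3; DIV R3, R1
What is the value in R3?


Register state trace:
  MOV R3, 27  → R3 = 27
  MOV R1, 3  → R1 = 3
  DIV R3, R1  → R3 = 27 // 3 = 9
Final: R3 = 9

9


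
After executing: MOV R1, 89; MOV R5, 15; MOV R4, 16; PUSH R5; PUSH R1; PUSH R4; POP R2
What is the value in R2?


Stack trace (top is rightmost):
  MOV R1, 89  → R1 = 89
  MOV R5, 15  → R5 = 15
  MOV R4, 16  → R4 = 16
  PUSH R5  → stack: [15]
  PUSH R1  → stack: [15, 89]
  PUSH R4  → stack: [15, 89, 16]
  POP R2  → R2 = 16, stack: [15, 89]
Final: R2 = 16

16


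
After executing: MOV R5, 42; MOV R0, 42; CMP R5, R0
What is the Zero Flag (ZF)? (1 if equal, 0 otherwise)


Register state trace:
  MOV R5, 42  → R5 = 42
  MOV R0, 42  → R0 = 42
  CMP R5, R0  → computes 42 - 42 = 0
  Result is zero, so values are equal
ZF = 1

1


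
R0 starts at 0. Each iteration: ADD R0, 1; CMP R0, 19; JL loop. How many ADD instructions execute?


Loop trace (R0 starts at 0, target 19, step 1):
  ADD #1: R0 = 0 + 1 = 1  → 1 < 19, loop
  ADD #2: R0 = 1 + 1 = 2  → 2 < 19, loop
  ADD #3: R0 = 2 + 1 = 3  → 3 < 19, loop
  ADD #4: R0 = 3 + 1 = 4  → 4 < 19, loop
  ADD #5: R0 = 4 + 1 = 5  → 5 < 19, loop
  ADD #6: R0 = 5 + 1 = 6  → 6 < 19, loop
  ADD #7: R0 = 6 + 1 = 7  → 7 < 19, loop
  ADD #8: R0 = 7 + 1 = 8  → 8 < 19, loop
  ADD #9: R0 = 8 + 1 = 9  → 9 < 19, loop
  ADD #10: R0 = 9 + 1 = 10  → 10 < 19, loop
  ADD #11: R0 = 10 + 1 = 11  → 11 < 19, loop
  ADD #12: R0 = 11 + 1 = 12  → 12 < 19, loop
  ADD #13: R0 = 12 + 1 = 13  → 13 < 19, loop
  ADD #14: R0 = 13 + 1 = 14  → 14 < 19, loop
  ADD #15: R0 = 14 + 1 = 15  → 15 < 19, loop
  ADD #16: R0 = 15 + 1 = 16  → 16 < 19, loop
  ADD #17: R0 = 16 + 1 = 17  → 17 < 19, loop
  ADD #18: R0 = 17 + 1 = 18  → 18 < 19, loop
  ADD #19: R0 = 18 + 1 = 19  → 19 >= 19, exit
Total ADD instructions: 19

19


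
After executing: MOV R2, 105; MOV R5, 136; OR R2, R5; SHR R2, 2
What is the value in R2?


Register state trace:
  MOV R2, 105  → R2 = 105 (0b01101001)
  MOV R5, 136  → R5 = 136 (0b10001000)
  OR R2, R5  → R2 = 105 OR 136 = 233 (0b11101001)
  SHR R2, 2  → R2 = 233 >> 2 = 58
Final: R2 = 58

58


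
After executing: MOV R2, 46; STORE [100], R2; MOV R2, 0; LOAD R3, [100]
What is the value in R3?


Register and memory trace:
  MOV R2, 46  → R2 = 46
  STORE [100], R2  → mem[100] = 46
  MOV R2, 0  → R2 = 0
  LOAD R3, [100]  → R3 = mem[100] = 46
Final: R3 = 46

46


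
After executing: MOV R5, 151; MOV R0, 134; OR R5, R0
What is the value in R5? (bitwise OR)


Register state trace:
  MOV R5, 151  → R5 = 151 (0b10010111)
  MOV R0, 134  → R0 = 134 (0b10000110)
  OR R5, R0   → R5 = 151 OR 134 = 151 (0b10010111)
Final: R5 = 151

151


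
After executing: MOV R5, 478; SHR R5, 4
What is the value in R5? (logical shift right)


Register state trace:
  MOV R5, 478  → R5 = 478
  SHR R5, 4  → R5 = 478 >> 4 = 478 // 2^4 = 29
Final: R5 = 29

29


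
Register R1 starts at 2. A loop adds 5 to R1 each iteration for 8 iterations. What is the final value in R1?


Starting value: R1 = 2
  Iter 1: R1 = 2 + 5 = 7
  Iter 2: R1 = 7 + 5 = 12
  Iter 3: R1 = 12 + 5 = 17
  Iter 4: R1 = 17 + 5 = 22
  Iter 5: R1 = 22 + 5 = 27
  Iter 6: R1 = 27 + 5 = 32
  Iter 7: R1 = 32 + 5 = 37
  Iter 8: R1 = 37 + 5 = 42
Final: R1 = 42

42


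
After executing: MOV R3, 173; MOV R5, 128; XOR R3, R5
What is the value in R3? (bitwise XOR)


Register state trace:
  MOV R3, 173  → R3 = 173 (0b10101101)
  MOV R5, 128  → R5 = 128 (0b10000000)
  XOR R3, R5  → R3 = 173 XOR 128 = 45 (0b00101101)
Final: R3 = 45

45


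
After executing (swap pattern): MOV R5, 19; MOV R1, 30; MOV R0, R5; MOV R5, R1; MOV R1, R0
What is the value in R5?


Register state trace (swap pattern):
  MOV R5, 19  → R5 = 19
  MOV R1, 30  → R1 = 30
  MOV R0, R5  → R0 = 19  (save R5)
  MOV R5, R1  → R5 = 30  (R5 gets R1's value)
  MOV R1, R0  → R1 = 19  (R1 gets saved value)
Final: R5 = 30

30


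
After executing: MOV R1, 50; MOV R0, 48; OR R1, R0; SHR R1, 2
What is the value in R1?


Register state trace:
  MOV R1, 50  → R1 = 50 (0b00110010)
  MOV R0, 48  → R0 = 48 (0b00110000)
  OR R1, R0  → R1 = 50 OR 48 = 50 (0b00110010)
  SHR R1, 2  → R1 = 50 >> 2 = 12
Final: R1 = 12

12


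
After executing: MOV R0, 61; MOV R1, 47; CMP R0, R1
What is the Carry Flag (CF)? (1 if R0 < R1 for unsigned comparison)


Register state trace:
  MOV R0, 61  → R0 = 61
  MOV R1, 47  → R1 = 47
  CMP R0, R1  → unsigned 61 - 47: no borrow
  61 >= 47, so CF = 0
CF = 0

0


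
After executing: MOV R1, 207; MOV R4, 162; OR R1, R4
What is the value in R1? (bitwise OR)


Register state trace:
  MOV R1, 207  → R1 = 207 (0b11001111)
  MOV R4, 162  → R4 = 162 (0b10100010)
  OR R1, R4   → R1 = 207 OR 162 = 239 (0b11101111)
Final: R1 = 239

239


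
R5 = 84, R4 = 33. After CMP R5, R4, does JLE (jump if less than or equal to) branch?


Trace:
  R5 = 84, R4 = 33
  CMP R5, R4  → compares 84 vs 33
  JLE checks: is 84 less than or equal to 33?
  84 > 33, so condition is false
Branch taken: No

No


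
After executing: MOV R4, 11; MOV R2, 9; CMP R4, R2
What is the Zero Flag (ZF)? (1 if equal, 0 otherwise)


Register state trace:
  MOV R4, 11  → R4 = 11
  MOV R2, 9  → R2 = 9
  CMP R4, R2  → computes 11 - 9 = 2
  Result is nonzero, so values are not equal
ZF = 0

0


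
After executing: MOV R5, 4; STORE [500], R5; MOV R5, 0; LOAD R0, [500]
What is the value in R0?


Register and memory trace:
  MOV R5, 4  → R5 = 4
  STORE [500], R5  → mem[500] = 4
  MOV R5, 0  → R5 = 0
  LOAD R0, [500]  → R0 = mem[500] = 4
Final: R0 = 4

4


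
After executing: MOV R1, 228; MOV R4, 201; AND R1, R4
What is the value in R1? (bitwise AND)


Register state trace:
  MOV R1, 228  → R1 = 228 (0b11100100)
  MOV R4, 201  → R4 = 201 (0b11001001)
  AND R1, R4  → R1 = 228 AND 201 = 192 (0b11000000)
Final: R1 = 192

192


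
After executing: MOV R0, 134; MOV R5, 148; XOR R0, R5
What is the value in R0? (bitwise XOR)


Register state trace:
  MOV R0, 134  → R0 = 134 (0b10000110)
  MOV R5, 148  → R5 = 148 (0b10010100)
  XOR R0, R5  → R0 = 134 XOR 148 = 18 (0b00010010)
Final: R0 = 18

18


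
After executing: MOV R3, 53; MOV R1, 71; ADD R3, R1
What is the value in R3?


Register state trace:
  MOV R3, 53  → R3 = 53
  MOV R1, 71  → R1 = 71
  ADD R3, R1  → R3 = 53 + 71 = 124
Final: R3 = 124

124


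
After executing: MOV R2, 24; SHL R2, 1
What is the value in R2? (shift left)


Register state trace:
  MOV R2, 24  → R2 = 24
  SHL R2, 1  → R2 = 24 << 1 = 24 * 2^1 = 48
Final: R2 = 48

48


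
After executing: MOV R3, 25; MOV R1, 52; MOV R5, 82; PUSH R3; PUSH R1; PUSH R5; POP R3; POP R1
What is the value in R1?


Stack trace (top is rightmost):
  MOV R3, 25  → R3 = 25
  MOV R1, 52  → R1 = 52
  MOV R5, 82  → R5 = 82
  PUSH R3  → stack: [25]
  PUSH R1  → stack: [25, 52]
  PUSH R5  → stack: [25, 52, 82]
  POP R3  → R3 = 82, stack: [25, 52]
  POP R1  → R1 = 52, stack: [25]
Final: R1 = 52

52


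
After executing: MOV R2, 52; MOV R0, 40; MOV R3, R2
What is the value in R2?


Register state trace:
  MOV R2, 52  → R2 = 52
  MOV R0, 40  → R0 = 40
  MOV R3, R2  → R3 = 52
Final: R2 = 52

52


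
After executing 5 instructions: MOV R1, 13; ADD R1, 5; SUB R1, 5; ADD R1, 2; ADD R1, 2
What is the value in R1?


Register state trace:
  MOV R1, 13  → R1 = 13
  ADD R1, 5  → R1 = 13 + 5 = 18
  SUB R1, 5  → R1 = 18 - 5 = 13
  ADD R1, 2  → R1 = 13 + 2 = 15
  ADD R1, 2  → R1 = 15 + 2 = 17
Final: R1 = 17

17


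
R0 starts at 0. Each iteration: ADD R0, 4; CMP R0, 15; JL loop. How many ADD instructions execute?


Loop trace (R0 starts at 0, target 15, step 4):
  ADD #1: R0 = 0 + 4 = 4  → 4 < 15, loop
  ADD #2: R0 = 4 + 4 = 8  → 8 < 15, loop
  ADD #3: R0 = 8 + 4 = 12  → 12 < 15, loop
  ADD #4: R0 = 12 + 4 = 16  → 16 >= 15, exit
Total ADD instructions: 4

4


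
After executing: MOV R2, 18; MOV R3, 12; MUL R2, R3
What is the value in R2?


Register state trace:
  MOV R2, 18  → R2 = 18
  MOV R3, 12  → R3 = 12
  MUL R2, R3  → R2 = 18 * 12 = 216
Final: R2 = 216

216


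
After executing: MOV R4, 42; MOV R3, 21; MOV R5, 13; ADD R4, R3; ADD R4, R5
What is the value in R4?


Register state trace:
  MOV R4, 42  → R4 = 42
  MOV R3, 21  → R3 = 21
  MOV R5, 13  → R5 = 13
  ADD R4, R3  → R4 = 42 + 21 = 63
  ADD R4, R5  → R4 = 63 + 13 = 76
Final: R4 = 76

76


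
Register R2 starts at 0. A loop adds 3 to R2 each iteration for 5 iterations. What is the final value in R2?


Starting value: R2 = 0
  Iter 1: R2 = 0 + 3 = 3
  Iter 2: R2 = 3 + 3 = 6
  Iter 3: R2 = 6 + 3 = 9
  Iter 4: R2 = 9 + 3 = 12
  Iter 5: R2 = 12 + 3 = 15
Final: R2 = 15

15


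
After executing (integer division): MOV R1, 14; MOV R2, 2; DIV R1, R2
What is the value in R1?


Register state trace:
  MOV R1, 14  → R1 = 14
  MOV R2, 2  → R2 = 2
  DIV R1, R2  → R1 = 14 // 2 = 7
Final: R1 = 7

7


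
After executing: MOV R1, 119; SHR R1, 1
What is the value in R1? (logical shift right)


Register state trace:
  MOV R1, 119  → R1 = 119
  SHR R1, 1  → R1 = 119 >> 1 = 119 // 2^1 = 59
Final: R1 = 59

59


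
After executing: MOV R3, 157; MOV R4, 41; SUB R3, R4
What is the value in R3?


Register state trace:
  MOV R3, 157  → R3 = 157
  MOV R4, 41  → R4 = 41
  SUB R3, R4  → R3 = 157 - 41 = 116
Final: R3 = 116

116


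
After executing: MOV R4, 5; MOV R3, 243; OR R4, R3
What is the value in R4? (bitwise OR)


Register state trace:
  MOV R4, 5  → R4 = 5 (0b00000101)
  MOV R3, 243  → R3 = 243 (0b11110011)
  OR R4, R3   → R4 = 5 OR 243 = 247 (0b11110111)
Final: R4 = 247

247


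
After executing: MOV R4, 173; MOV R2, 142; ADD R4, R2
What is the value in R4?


Register state trace:
  MOV R4, 173  → R4 = 173
  MOV R2, 142  → R2 = 142
  ADD R4, R2  → R4 = 173 + 142 = 315
Final: R4 = 315

315


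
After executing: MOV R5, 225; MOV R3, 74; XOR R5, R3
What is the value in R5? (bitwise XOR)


Register state trace:
  MOV R5, 225  → R5 = 225 (0b11100001)
  MOV R3, 74  → R3 = 74 (0b01001010)
  XOR R5, R3  → R5 = 225 XOR 74 = 171 (0b10101011)
Final: R5 = 171

171


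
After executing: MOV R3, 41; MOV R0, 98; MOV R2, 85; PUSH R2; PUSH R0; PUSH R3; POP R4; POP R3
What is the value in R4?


Stack trace (top is rightmost):
  MOV R3, 41  → R3 = 41
  MOV R0, 98  → R0 = 98
  MOV R2, 85  → R2 = 85
  PUSH R2  → stack: [85]
  PUSH R0  → stack: [85, 98]
  PUSH R3  → stack: [85, 98, 41]
  POP R4  → R4 = 41, stack: [85, 98]
  POP R3  → R3 = 98, stack: [85]
Final: R4 = 41

41


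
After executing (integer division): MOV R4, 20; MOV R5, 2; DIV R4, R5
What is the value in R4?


Register state trace:
  MOV R4, 20  → R4 = 20
  MOV R5, 2  → R5 = 2
  DIV R4, R5  → R4 = 20 // 2 = 10
Final: R4 = 10

10


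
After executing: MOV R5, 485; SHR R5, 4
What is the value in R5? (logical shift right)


Register state trace:
  MOV R5, 485  → R5 = 485
  SHR R5, 4  → R5 = 485 >> 4 = 485 // 2^4 = 30
Final: R5 = 30

30


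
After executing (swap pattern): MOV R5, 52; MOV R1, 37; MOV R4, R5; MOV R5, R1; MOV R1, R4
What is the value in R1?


Register state trace (swap pattern):
  MOV R5, 52  → R5 = 52
  MOV R1, 37  → R1 = 37
  MOV R4, R5  → R4 = 52  (save R5)
  MOV R5, R1  → R5 = 37  (R5 gets R1's value)
  MOV R1, R4  → R1 = 52  (R1 gets saved value)
Final: R1 = 52

52


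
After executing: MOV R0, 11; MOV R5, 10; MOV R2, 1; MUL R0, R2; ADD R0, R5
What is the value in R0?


Register state trace:
  MOV R0, 11  → R0 = 11
  MOV R5, 10  → R5 = 10
  MOV R2, 1  → R2 = 1
  MUL R0, R2  → R0 = 11 * 1 = 11
  ADD R0, R5  → R0 = 11 + 10 = 21
Final: R0 = 21

21


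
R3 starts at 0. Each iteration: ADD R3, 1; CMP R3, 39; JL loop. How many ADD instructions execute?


Loop trace (R3 starts at 0, target 39, step 1):
  ADD #1: R3 = 0 + 1 = 1  → 1 < 39, loop
  ADD #2: R3 = 1 + 1 = 2  → 2 < 39, loop
  ADD #3: R3 = 2 + 1 = 3  → 3 < 39, loop
  ADD #4: R3 = 3 + 1 = 4  → 4 < 39, loop
  ADD #5: R3 = 4 + 1 = 5  → 5 < 39, loop
  ADD #6: R3 = 5 + 1 = 6  → 6 < 39, loop
  ADD #7: R3 = 6 + 1 = 7  → 7 < 39, loop
  ADD #8: R3 = 7 + 1 = 8  → 8 < 39, loop
  ADD #9: R3 = 8 + 1 = 9  → 9 < 39, loop
  ADD #10: R3 = 9 + 1 = 10  → 10 < 39, loop
  ADD #11: R3 = 10 + 1 = 11  → 11 < 39, loop
  ADD #12: R3 = 11 + 1 = 12  → 12 < 39, loop
  ADD #13: R3 = 12 + 1 = 13  → 13 < 39, loop
  ADD #14: R3 = 13 + 1 = 14  → 14 < 39, loop
  ADD #15: R3 = 14 + 1 = 15  → 15 < 39, loop
  ADD #16: R3 = 15 + 1 = 16  → 16 < 39, loop
  ADD #17: R3 = 16 + 1 = 17  → 17 < 39, loop
  ADD #18: R3 = 17 + 1 = 18  → 18 < 39, loop
  ADD #19: R3 = 18 + 1 = 19  → 19 < 39, loop
  ADD #20: R3 = 19 + 1 = 20  → 20 < 39, loop
  ADD #21: R3 = 20 + 1 = 21  → 21 < 39, loop
  ADD #22: R3 = 21 + 1 = 22  → 22 < 39, loop
  ADD #23: R3 = 22 + 1 = 23  → 23 < 39, loop
  ADD #24: R3 = 23 + 1 = 24  → 24 < 39, loop
  ADD #25: R3 = 24 + 1 = 25  → 25 < 39, loop
  ADD #26: R3 = 25 + 1 = 26  → 26 < 39, loop
  ADD #27: R3 = 26 + 1 = 27  → 27 < 39, loop
  ADD #28: R3 = 27 + 1 = 28  → 28 < 39, loop
  ADD #29: R3 = 28 + 1 = 29  → 29 < 39, loop
  ADD #30: R3 = 29 + 1 = 30  → 30 < 39, loop
  ADD #31: R3 = 30 + 1 = 31  → 31 < 39, loop
  ADD #32: R3 = 31 + 1 = 32  → 32 < 39, loop
  ADD #33: R3 = 32 + 1 = 33  → 33 < 39, loop
  ADD #34: R3 = 33 + 1 = 34  → 34 < 39, loop
  ADD #35: R3 = 34 + 1 = 35  → 35 < 39, loop
  ADD #36: R3 = 35 + 1 = 36  → 36 < 39, loop
  ADD #37: R3 = 36 + 1 = 37  → 37 < 39, loop
  ADD #38: R3 = 37 + 1 = 38  → 38 < 39, loop
  ADD #39: R3 = 38 + 1 = 39  → 39 >= 39, exit
Total ADD instructions: 39

39


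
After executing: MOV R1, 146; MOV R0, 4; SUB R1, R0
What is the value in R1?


Register state trace:
  MOV R1, 146  → R1 = 146
  MOV R0, 4  → R0 = 4
  SUB R1, R0  → R1 = 146 - 4 = 142
Final: R1 = 142

142


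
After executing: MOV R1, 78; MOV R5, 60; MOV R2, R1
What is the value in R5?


Register state trace:
  MOV R1, 78  → R1 = 78
  MOV R5, 60  → R5 = 60
  MOV R2, R1  → R2 = 78
Final: R5 = 60

60


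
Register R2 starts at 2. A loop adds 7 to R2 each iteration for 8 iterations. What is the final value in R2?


Starting value: R2 = 2
  Iter 1: R2 = 2 + 7 = 9
  Iter 2: R2 = 9 + 7 = 16
  Iter 3: R2 = 16 + 7 = 23
  Iter 4: R2 = 23 + 7 = 30
  Iter 5: R2 = 30 + 7 = 37
  Iter 6: R2 = 37 + 7 = 44
  Iter 7: R2 = 44 + 7 = 51
  Iter 8: R2 = 51 + 7 = 58
Final: R2 = 58

58


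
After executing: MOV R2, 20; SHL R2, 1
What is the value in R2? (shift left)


Register state trace:
  MOV R2, 20  → R2 = 20
  SHL R2, 1  → R2 = 20 << 1 = 20 * 2^1 = 40
Final: R2 = 40

40


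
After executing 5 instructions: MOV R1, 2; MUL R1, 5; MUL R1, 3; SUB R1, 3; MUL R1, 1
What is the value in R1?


Register state trace:
  MOV R1, 2  → R1 = 2
  MUL R1, 5  → R1 = 2 * 5 = 10
  MUL R1, 3  → R1 = 10 * 3 = 30
  SUB R1, 3  → R1 = 30 - 3 = 27
  MUL R1, 1  → R1 = 27 * 1 = 27
Final: R1 = 27

27


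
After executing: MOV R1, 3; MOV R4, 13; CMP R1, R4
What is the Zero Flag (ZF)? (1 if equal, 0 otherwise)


Register state trace:
  MOV R1, 3  → R1 = 3
  MOV R4, 13  → R4 = 13
  CMP R1, R4  → computes 3 - 13 = -10
  Result is nonzero, so values are not equal
ZF = 0

0


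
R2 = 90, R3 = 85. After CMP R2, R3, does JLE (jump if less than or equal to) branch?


Trace:
  R2 = 90, R3 = 85
  CMP R2, R3  → compares 90 vs 85
  JLE checks: is 90 less than or equal to 85?
  90 > 85, so condition is false
Branch taken: No

No


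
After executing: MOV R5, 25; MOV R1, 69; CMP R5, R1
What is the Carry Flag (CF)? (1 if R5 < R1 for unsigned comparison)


Register state trace:
  MOV R5, 25  → R5 = 25
  MOV R1, 69  → R1 = 69
  CMP R5, R1  → unsigned 25 - 69: borrow occurs
  25 < 69, so CF = 1
CF = 1

1


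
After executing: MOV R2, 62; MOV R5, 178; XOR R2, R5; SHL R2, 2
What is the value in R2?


Register state trace:
  MOV R2, 62  → R2 = 62 (0b00111110)
  MOV R5, 178  → R5 = 178 (0b10110010)
  XOR R2, R5  → R2 = 62 XOR 178 = 140 (0b10001100)
  SHL R2, 2  → R2 = 140 << 2 = 560
Final: R2 = 560

560


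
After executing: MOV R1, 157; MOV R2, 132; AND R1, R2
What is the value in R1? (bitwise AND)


Register state trace:
  MOV R1, 157  → R1 = 157 (0b10011101)
  MOV R2, 132  → R2 = 132 (0b10000100)
  AND R1, R2  → R1 = 157 AND 132 = 132 (0b10000100)
Final: R1 = 132

132


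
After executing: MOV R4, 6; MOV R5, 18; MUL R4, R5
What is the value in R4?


Register state trace:
  MOV R4, 6  → R4 = 6
  MOV R5, 18  → R5 = 18
  MUL R4, R5  → R4 = 6 * 18 = 108
Final: R4 = 108

108


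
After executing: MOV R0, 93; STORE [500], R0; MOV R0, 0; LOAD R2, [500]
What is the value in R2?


Register and memory trace:
  MOV R0, 93  → R0 = 93
  STORE [500], R0  → mem[500] = 93
  MOV R0, 0  → R0 = 0
  LOAD R2, [500]  → R2 = mem[500] = 93
Final: R2 = 93

93


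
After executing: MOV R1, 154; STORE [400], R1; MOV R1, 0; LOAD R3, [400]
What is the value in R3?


Register and memory trace:
  MOV R1, 154  → R1 = 154
  STORE [400], R1  → mem[400] = 154
  MOV R1, 0  → R1 = 0
  LOAD R3, [400]  → R3 = mem[400] = 154
Final: R3 = 154

154


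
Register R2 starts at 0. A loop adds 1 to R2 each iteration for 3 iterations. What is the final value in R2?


Starting value: R2 = 0
  Iter 1: R2 = 0 + 1 = 1
  Iter 2: R2 = 1 + 1 = 2
  Iter 3: R2 = 2 + 1 = 3
Final: R2 = 3

3


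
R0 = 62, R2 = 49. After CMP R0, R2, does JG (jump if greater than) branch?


Trace:
  R0 = 62, R2 = 49
  CMP R0, R2  → compares 62 vs 49
  JG checks: is 62 greater than 49?
  62 > 49, so condition is true
Branch taken: Yes

Yes


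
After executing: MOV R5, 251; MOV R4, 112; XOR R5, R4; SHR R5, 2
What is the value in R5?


Register state trace:
  MOV R5, 251  → R5 = 251 (0b11111011)
  MOV R4, 112  → R4 = 112 (0b01110000)
  XOR R5, R4  → R5 = 251 XOR 112 = 139 (0b10001011)
  SHR R5, 2  → R5 = 139 >> 2 = 34
Final: R5 = 34

34


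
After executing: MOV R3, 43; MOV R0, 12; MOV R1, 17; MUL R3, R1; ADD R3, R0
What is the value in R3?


Register state trace:
  MOV R3, 43  → R3 = 43
  MOV R0, 12  → R0 = 12
  MOV R1, 17  → R1 = 17
  MUL R3, R1  → R3 = 43 * 17 = 731
  ADD R3, R0  → R3 = 731 + 12 = 743
Final: R3 = 743

743


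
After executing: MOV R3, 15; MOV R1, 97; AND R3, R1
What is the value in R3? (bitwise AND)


Register state trace:
  MOV R3, 15  → R3 = 15 (0b00001111)
  MOV R1, 97  → R1 = 97 (0b01100001)
  AND R3, R1  → R3 = 15 AND 97 = 1 (0b00000001)
Final: R3 = 1

1


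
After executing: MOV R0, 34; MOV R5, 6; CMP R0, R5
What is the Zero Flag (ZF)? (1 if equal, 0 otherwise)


Register state trace:
  MOV R0, 34  → R0 = 34
  MOV R5, 6  → R5 = 6
  CMP R0, R5  → computes 34 - 6 = 28
  Result is nonzero, so values are not equal
ZF = 0

0


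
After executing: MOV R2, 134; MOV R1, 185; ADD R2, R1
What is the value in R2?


Register state trace:
  MOV R2, 134  → R2 = 134
  MOV R1, 185  → R1 = 185
  ADD R2, R1  → R2 = 134 + 185 = 319
Final: R2 = 319

319


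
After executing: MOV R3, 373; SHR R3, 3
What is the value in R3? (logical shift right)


Register state trace:
  MOV R3, 373  → R3 = 373
  SHR R3, 3  → R3 = 373 >> 3 = 373 // 2^3 = 46
Final: R3 = 46

46


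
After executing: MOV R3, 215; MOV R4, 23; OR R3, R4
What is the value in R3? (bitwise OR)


Register state trace:
  MOV R3, 215  → R3 = 215 (0b11010111)
  MOV R4, 23  → R4 = 23 (0b00010111)
  OR R3, R4   → R3 = 215 OR 23 = 215 (0b11010111)
Final: R3 = 215

215


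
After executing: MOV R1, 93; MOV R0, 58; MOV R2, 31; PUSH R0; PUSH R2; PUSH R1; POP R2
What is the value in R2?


Stack trace (top is rightmost):
  MOV R1, 93  → R1 = 93
  MOV R0, 58  → R0 = 58
  MOV R2, 31  → R2 = 31
  PUSH R0  → stack: [58]
  PUSH R2  → stack: [58, 31]
  PUSH R1  → stack: [58, 31, 93]
  POP R2  → R2 = 93, stack: [58, 31]
Final: R2 = 93

93


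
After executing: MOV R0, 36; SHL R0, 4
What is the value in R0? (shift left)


Register state trace:
  MOV R0, 36  → R0 = 36
  SHL R0, 4  → R0 = 36 << 4 = 36 * 2^4 = 576
Final: R0 = 576

576


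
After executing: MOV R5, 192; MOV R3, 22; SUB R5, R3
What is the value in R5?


Register state trace:
  MOV R5, 192  → R5 = 192
  MOV R3, 22  → R3 = 22
  SUB R5, R3  → R5 = 192 - 22 = 170
Final: R5 = 170

170


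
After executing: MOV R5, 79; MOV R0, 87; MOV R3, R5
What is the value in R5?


Register state trace:
  MOV R5, 79  → R5 = 79
  MOV R0, 87  → R0 = 87
  MOV R3, R5  → R3 = 79
Final: R5 = 79

79


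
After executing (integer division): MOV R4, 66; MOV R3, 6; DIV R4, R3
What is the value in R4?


Register state trace:
  MOV R4, 66  → R4 = 66
  MOV R3, 6  → R3 = 6
  DIV R4, R3  → R4 = 66 // 6 = 11
Final: R4 = 11

11


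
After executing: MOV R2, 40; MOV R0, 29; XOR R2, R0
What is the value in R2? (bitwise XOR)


Register state trace:
  MOV R2, 40  → R2 = 40 (0b00101000)
  MOV R0, 29  → R0 = 29 (0b00011101)
  XOR R2, R0  → R2 = 40 XOR 29 = 53 (0b00110101)
Final: R2 = 53

53


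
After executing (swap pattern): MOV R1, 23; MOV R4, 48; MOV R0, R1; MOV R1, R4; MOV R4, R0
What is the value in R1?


Register state trace (swap pattern):
  MOV R1, 23  → R1 = 23
  MOV R4, 48  → R4 = 48
  MOV R0, R1  → R0 = 23  (save R1)
  MOV R1, R4  → R1 = 48  (R1 gets R4's value)
  MOV R4, R0  → R4 = 23  (R4 gets saved value)
Final: R1 = 48

48


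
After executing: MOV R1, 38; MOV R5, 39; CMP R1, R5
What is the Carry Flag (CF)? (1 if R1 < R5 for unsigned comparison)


Register state trace:
  MOV R1, 38  → R1 = 38
  MOV R5, 39  → R5 = 39
  CMP R1, R5  → unsigned 38 - 39: borrow occurs
  38 < 39, so CF = 1
CF = 1

1


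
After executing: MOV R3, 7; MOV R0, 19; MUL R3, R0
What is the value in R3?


Register state trace:
  MOV R3, 7  → R3 = 7
  MOV R0, 19  → R0 = 19
  MUL R3, R0  → R3 = 7 * 19 = 133
Final: R3 = 133

133


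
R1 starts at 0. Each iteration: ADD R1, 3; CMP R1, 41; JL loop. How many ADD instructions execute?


Loop trace (R1 starts at 0, target 41, step 3):
  ADD #1: R1 = 0 + 3 = 3  → 3 < 41, loop
  ADD #2: R1 = 3 + 3 = 6  → 6 < 41, loop
  ADD #3: R1 = 6 + 3 = 9  → 9 < 41, loop
  ADD #4: R1 = 9 + 3 = 12  → 12 < 41, loop
  ADD #5: R1 = 12 + 3 = 15  → 15 < 41, loop
  ADD #6: R1 = 15 + 3 = 18  → 18 < 41, loop
  ADD #7: R1 = 18 + 3 = 21  → 21 < 41, loop
  ADD #8: R1 = 21 + 3 = 24  → 24 < 41, loop
  ADD #9: R1 = 24 + 3 = 27  → 27 < 41, loop
  ADD #10: R1 = 27 + 3 = 30  → 30 < 41, loop
  ADD #11: R1 = 30 + 3 = 33  → 33 < 41, loop
  ADD #12: R1 = 33 + 3 = 36  → 36 < 41, loop
  ADD #13: R1 = 36 + 3 = 39  → 39 < 41, loop
  ADD #14: R1 = 39 + 3 = 42  → 42 >= 41, exit
Total ADD instructions: 14

14


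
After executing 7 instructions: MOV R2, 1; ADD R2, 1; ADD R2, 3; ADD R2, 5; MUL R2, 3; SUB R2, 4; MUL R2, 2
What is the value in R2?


Register state trace:
  MOV R2, 1  → R2 = 1
  ADD R2, 1  → R2 = 1 + 1 = 2
  ADD R2, 3  → R2 = 2 + 3 = 5
  ADD R2, 5  → R2 = 5 + 5 = 10
  MUL R2, 3  → R2 = 10 * 3 = 30
  SUB R2, 4  → R2 = 30 - 4 = 26
  MUL R2, 2  → R2 = 26 * 2 = 52
Final: R2 = 52

52


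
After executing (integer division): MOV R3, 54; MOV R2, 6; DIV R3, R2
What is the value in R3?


Register state trace:
  MOV R3, 54  → R3 = 54
  MOV R2, 6  → R2 = 6
  DIV R3, R2  → R3 = 54 // 6 = 9
Final: R3 = 9

9


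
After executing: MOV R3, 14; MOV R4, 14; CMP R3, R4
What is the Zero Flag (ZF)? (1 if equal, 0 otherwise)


Register state trace:
  MOV R3, 14  → R3 = 14
  MOV R4, 14  → R4 = 14
  CMP R3, R4  → computes 14 - 14 = 0
  Result is zero, so values are equal
ZF = 1

1


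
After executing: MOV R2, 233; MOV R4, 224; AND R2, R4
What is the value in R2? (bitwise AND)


Register state trace:
  MOV R2, 233  → R2 = 233 (0b11101001)
  MOV R4, 224  → R4 = 224 (0b11100000)
  AND R2, R4  → R2 = 233 AND 224 = 224 (0b11100000)
Final: R2 = 224

224


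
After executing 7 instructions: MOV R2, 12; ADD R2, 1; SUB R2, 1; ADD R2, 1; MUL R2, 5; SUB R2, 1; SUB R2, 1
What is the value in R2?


Register state trace:
  MOV R2, 12  → R2 = 12
  ADD R2, 1  → R2 = 12 + 1 = 13
  SUB R2, 1  → R2 = 13 - 1 = 12
  ADD R2, 1  → R2 = 12 + 1 = 13
  MUL R2, 5  → R2 = 13 * 5 = 65
  SUB R2, 1  → R2 = 65 - 1 = 64
  SUB R2, 1  → R2 = 64 - 1 = 63
Final: R2 = 63

63


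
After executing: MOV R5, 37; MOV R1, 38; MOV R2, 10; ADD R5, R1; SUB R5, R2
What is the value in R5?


Register state trace:
  MOV R5, 37  → R5 = 37
  MOV R1, 38  → R1 = 38
  MOV R2, 10  → R2 = 10
  ADD R5, R1  → R5 = 37 + 38 = 75
  SUB R5, R2  → R5 = 75 - 10 = 65
Final: R5 = 65

65


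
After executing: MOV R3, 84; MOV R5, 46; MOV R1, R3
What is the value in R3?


Register state trace:
  MOV R3, 84  → R3 = 84
  MOV R5, 46  → R5 = 46
  MOV R1, R3  → R1 = 84
Final: R3 = 84

84


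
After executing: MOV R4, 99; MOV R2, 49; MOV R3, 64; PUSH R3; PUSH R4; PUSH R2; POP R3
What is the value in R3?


Stack trace (top is rightmost):
  MOV R4, 99  → R4 = 99
  MOV R2, 49  → R2 = 49
  MOV R3, 64  → R3 = 64
  PUSH R3  → stack: [64]
  PUSH R4  → stack: [64, 99]
  PUSH R2  → stack: [64, 99, 49]
  POP R3  → R3 = 49, stack: [64, 99]
Final: R3 = 49

49


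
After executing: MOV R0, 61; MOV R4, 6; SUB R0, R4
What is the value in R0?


Register state trace:
  MOV R0, 61  → R0 = 61
  MOV R4, 6  → R4 = 6
  SUB R0, R4  → R0 = 61 - 6 = 55
Final: R0 = 55

55


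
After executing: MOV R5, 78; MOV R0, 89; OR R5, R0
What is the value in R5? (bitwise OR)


Register state trace:
  MOV R5, 78  → R5 = 78 (0b01001110)
  MOV R0, 89  → R0 = 89 (0b01011001)
  OR R5, R0   → R5 = 78 OR 89 = 95 (0b01011111)
Final: R5 = 95

95


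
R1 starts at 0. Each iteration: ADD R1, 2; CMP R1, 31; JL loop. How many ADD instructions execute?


Loop trace (R1 starts at 0, target 31, step 2):
  ADD #1: R1 = 0 + 2 = 2  → 2 < 31, loop
  ADD #2: R1 = 2 + 2 = 4  → 4 < 31, loop
  ADD #3: R1 = 4 + 2 = 6  → 6 < 31, loop
  ADD #4: R1 = 6 + 2 = 8  → 8 < 31, loop
  ADD #5: R1 = 8 + 2 = 10  → 10 < 31, loop
  ADD #6: R1 = 10 + 2 = 12  → 12 < 31, loop
  ADD #7: R1 = 12 + 2 = 14  → 14 < 31, loop
  ADD #8: R1 = 14 + 2 = 16  → 16 < 31, loop
  ADD #9: R1 = 16 + 2 = 18  → 18 < 31, loop
  ADD #10: R1 = 18 + 2 = 20  → 20 < 31, loop
  ADD #11: R1 = 20 + 2 = 22  → 22 < 31, loop
  ADD #12: R1 = 22 + 2 = 24  → 24 < 31, loop
  ADD #13: R1 = 24 + 2 = 26  → 26 < 31, loop
  ADD #14: R1 = 26 + 2 = 28  → 28 < 31, loop
  ADD #15: R1 = 28 + 2 = 30  → 30 < 31, loop
  ADD #16: R1 = 30 + 2 = 32  → 32 >= 31, exit
Total ADD instructions: 16

16


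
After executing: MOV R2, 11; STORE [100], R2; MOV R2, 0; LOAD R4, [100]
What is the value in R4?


Register and memory trace:
  MOV R2, 11  → R2 = 11
  STORE [100], R2  → mem[100] = 11
  MOV R2, 0  → R2 = 0
  LOAD R4, [100]  → R4 = mem[100] = 11
Final: R4 = 11

11


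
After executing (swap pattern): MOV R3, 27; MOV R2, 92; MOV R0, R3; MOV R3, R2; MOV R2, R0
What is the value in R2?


Register state trace (swap pattern):
  MOV R3, 27  → R3 = 27
  MOV R2, 92  → R2 = 92
  MOV R0, R3  → R0 = 27  (save R3)
  MOV R3, R2  → R3 = 92  (R3 gets R2's value)
  MOV R2, R0  → R2 = 27  (R2 gets saved value)
Final: R2 = 27

27


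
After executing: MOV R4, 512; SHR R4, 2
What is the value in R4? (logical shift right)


Register state trace:
  MOV R4, 512  → R4 = 512
  SHR R4, 2  → R4 = 512 >> 2 = 512 // 2^2 = 128
Final: R4 = 128

128


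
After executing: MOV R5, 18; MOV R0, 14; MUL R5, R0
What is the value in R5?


Register state trace:
  MOV R5, 18  → R5 = 18
  MOV R0, 14  → R0 = 14
  MUL R5, R0  → R5 = 18 * 14 = 252
Final: R5 = 252

252


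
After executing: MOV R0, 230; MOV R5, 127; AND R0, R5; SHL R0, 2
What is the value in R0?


Register state trace:
  MOV R0, 230  → R0 = 230 (0b11100110)
  MOV R5, 127  → R5 = 127 (0b01111111)
  AND R0, R5  → R0 = 230 AND 127 = 102 (0b01100110)
  SHL R0, 2  → R0 = 102 << 2 = 408
Final: R0 = 408

408


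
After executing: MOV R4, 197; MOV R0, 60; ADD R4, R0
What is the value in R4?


Register state trace:
  MOV R4, 197  → R4 = 197
  MOV R0, 60  → R0 = 60
  ADD R4, R0  → R4 = 197 + 60 = 257
Final: R4 = 257

257


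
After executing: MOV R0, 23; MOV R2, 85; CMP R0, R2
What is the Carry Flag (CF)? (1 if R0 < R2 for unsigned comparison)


Register state trace:
  MOV R0, 23  → R0 = 23
  MOV R2, 85  → R2 = 85
  CMP R0, R2  → unsigned 23 - 85: borrow occurs
  23 < 85, so CF = 1
CF = 1

1


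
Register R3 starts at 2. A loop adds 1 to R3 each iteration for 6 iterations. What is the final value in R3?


Starting value: R3 = 2
  Iter 1: R3 = 2 + 1 = 3
  Iter 2: R3 = 3 + 1 = 4
  Iter 3: R3 = 4 + 1 = 5
  Iter 4: R3 = 5 + 1 = 6
  Iter 5: R3 = 6 + 1 = 7
  Iter 6: R3 = 7 + 1 = 8
Final: R3 = 8

8


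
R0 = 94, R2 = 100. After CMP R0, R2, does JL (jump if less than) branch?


Trace:
  R0 = 94, R2 = 100
  CMP R0, R2  → compares 94 vs 100
  JL checks: is 94 less than 100?
  94 < 100, so condition is true
Branch taken: Yes

Yes


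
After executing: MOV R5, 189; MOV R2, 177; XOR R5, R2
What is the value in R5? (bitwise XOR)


Register state trace:
  MOV R5, 189  → R5 = 189 (0b10111101)
  MOV R2, 177  → R2 = 177 (0b10110001)
  XOR R5, R2  → R5 = 189 XOR 177 = 12 (0b00001100)
Final: R5 = 12

12


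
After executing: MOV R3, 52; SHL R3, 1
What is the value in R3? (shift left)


Register state trace:
  MOV R3, 52  → R3 = 52
  SHL R3, 1  → R3 = 52 << 1 = 52 * 2^1 = 104
Final: R3 = 104

104


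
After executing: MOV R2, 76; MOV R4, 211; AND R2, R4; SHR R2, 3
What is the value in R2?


Register state trace:
  MOV R2, 76  → R2 = 76 (0b01001100)
  MOV R4, 211  → R4 = 211 (0b11010011)
  AND R2, R4  → R2 = 76 AND 211 = 64 (0b01000000)
  SHR R2, 3  → R2 = 64 >> 3 = 8
Final: R2 = 8

8


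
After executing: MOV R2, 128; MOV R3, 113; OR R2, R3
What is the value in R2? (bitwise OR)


Register state trace:
  MOV R2, 128  → R2 = 128 (0b10000000)
  MOV R3, 113  → R3 = 113 (0b01110001)
  OR R2, R3   → R2 = 128 OR 113 = 241 (0b11110001)
Final: R2 = 241

241


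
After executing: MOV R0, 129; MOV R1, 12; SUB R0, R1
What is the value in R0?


Register state trace:
  MOV R0, 129  → R0 = 129
  MOV R1, 12  → R1 = 12
  SUB R0, R1  → R0 = 129 - 12 = 117
Final: R0 = 117

117


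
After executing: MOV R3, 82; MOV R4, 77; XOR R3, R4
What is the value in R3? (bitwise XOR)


Register state trace:
  MOV R3, 82  → R3 = 82 (0b01010010)
  MOV R4, 77  → R4 = 77 (0b01001101)
  XOR R3, R4  → R3 = 82 XOR 77 = 31 (0b00011111)
Final: R3 = 31

31


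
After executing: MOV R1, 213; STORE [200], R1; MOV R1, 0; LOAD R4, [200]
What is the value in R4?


Register and memory trace:
  MOV R1, 213  → R1 = 213
  STORE [200], R1  → mem[200] = 213
  MOV R1, 0  → R1 = 0
  LOAD R4, [200]  → R4 = mem[200] = 213
Final: R4 = 213

213


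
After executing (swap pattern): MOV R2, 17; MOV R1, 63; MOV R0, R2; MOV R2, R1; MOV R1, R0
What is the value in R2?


Register state trace (swap pattern):
  MOV R2, 17  → R2 = 17
  MOV R1, 63  → R1 = 63
  MOV R0, R2  → R0 = 17  (save R2)
  MOV R2, R1  → R2 = 63  (R2 gets R1's value)
  MOV R1, R0  → R1 = 17  (R1 gets saved value)
Final: R2 = 63

63


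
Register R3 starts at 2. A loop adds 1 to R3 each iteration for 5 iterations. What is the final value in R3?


Starting value: R3 = 2
  Iter 1: R3 = 2 + 1 = 3
  Iter 2: R3 = 3 + 1 = 4
  Iter 3: R3 = 4 + 1 = 5
  Iter 4: R3 = 5 + 1 = 6
  Iter 5: R3 = 6 + 1 = 7
Final: R3 = 7

7


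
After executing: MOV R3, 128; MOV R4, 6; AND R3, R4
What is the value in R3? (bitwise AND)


Register state trace:
  MOV R3, 128  → R3 = 128 (0b10000000)
  MOV R4, 6  → R4 = 6 (0b00000110)
  AND R3, R4  → R3 = 128 AND 6 = 0 (0b00000000)
Final: R3 = 0

0
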